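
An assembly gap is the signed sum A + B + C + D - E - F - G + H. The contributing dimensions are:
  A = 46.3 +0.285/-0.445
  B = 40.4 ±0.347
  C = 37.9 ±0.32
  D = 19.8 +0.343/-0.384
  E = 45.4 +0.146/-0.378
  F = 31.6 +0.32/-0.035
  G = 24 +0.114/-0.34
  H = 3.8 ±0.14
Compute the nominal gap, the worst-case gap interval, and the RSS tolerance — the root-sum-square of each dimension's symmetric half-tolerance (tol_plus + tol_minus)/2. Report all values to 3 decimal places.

nominal=47.200 wc=[44.984,49.388] rss=0.812

Stack each dimension's contribution:
  +A: nom +46.300 → Σnom=46.300; wc +0.285/-0.445 → slack +0.285/-0.445; half-tol=0.365, Σhalf²=0.133225
  +B: nom +40.400 → Σnom=86.700; wc +0.347/-0.347 → slack +0.632/-0.792; half-tol=0.347, Σhalf²=0.253634
  +C: nom +37.900 → Σnom=124.600; wc +0.320/-0.320 → slack +0.952/-1.112; half-tol=0.320, Σhalf²=0.356034
  +D: nom +19.800 → Σnom=144.400; wc +0.343/-0.384 → slack +1.295/-1.496; half-tol=0.364, Σhalf²=0.488166
  -E: nom -45.400 → Σnom=99.000; wc +0.378/-0.146 → slack +1.673/-1.642; half-tol=0.262, Σhalf²=0.556810
  -F: nom -31.600 → Σnom=67.400; wc +0.035/-0.320 → slack +1.708/-1.962; half-tol=0.177, Σhalf²=0.588317
  -G: nom -24.000 → Σnom=43.400; wc +0.340/-0.114 → slack +2.048/-2.076; half-tol=0.227, Σhalf²=0.639846
  +H: nom +3.800 → Σnom=47.200; wc +0.140/-0.140 → slack +2.188/-2.216; half-tol=0.140, Σhalf²=0.659446
Nominal = 47.200. Worst-case = [47.200 - 2.216, 47.200 + 2.188] = [44.984, 49.388]. RSS = √0.659446 = 0.812.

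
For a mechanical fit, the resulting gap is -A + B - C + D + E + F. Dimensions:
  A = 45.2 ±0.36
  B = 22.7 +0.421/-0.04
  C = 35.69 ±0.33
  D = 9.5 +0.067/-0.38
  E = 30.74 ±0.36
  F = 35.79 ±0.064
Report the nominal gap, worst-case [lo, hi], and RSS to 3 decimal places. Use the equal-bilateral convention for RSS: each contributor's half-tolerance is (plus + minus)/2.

Stack each dimension's contribution:
  -A: nom -45.200 → Σnom=-45.200; wc +0.360/-0.360 → slack +0.360/-0.360; half-tol=0.360, Σhalf²=0.129600
  +B: nom +22.700 → Σnom=-22.500; wc +0.421/-0.040 → slack +0.781/-0.400; half-tol=0.230, Σhalf²=0.182730
  -C: nom -35.690 → Σnom=-58.190; wc +0.330/-0.330 → slack +1.111/-0.730; half-tol=0.330, Σhalf²=0.291630
  +D: nom +9.500 → Σnom=-48.690; wc +0.067/-0.380 → slack +1.178/-1.110; half-tol=0.224, Σhalf²=0.341583
  +E: nom +30.740 → Σnom=-17.950; wc +0.360/-0.360 → slack +1.538/-1.470; half-tol=0.360, Σhalf²=0.471183
  +F: nom +35.790 → Σnom=17.840; wc +0.064/-0.064 → slack +1.602/-1.534; half-tol=0.064, Σhalf²=0.475278
Nominal = 17.840. Worst-case = [17.840 - 1.534, 17.840 + 1.602] = [16.306, 19.442]. RSS = √0.475278 = 0.689.

nominal=17.840 wc=[16.306,19.442] rss=0.689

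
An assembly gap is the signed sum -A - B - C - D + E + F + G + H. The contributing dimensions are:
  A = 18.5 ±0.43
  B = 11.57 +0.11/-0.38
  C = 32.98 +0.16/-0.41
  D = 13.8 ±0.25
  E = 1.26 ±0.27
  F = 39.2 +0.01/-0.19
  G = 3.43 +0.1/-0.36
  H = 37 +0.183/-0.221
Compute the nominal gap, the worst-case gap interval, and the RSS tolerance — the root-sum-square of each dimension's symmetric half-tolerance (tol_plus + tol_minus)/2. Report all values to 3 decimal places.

Stack each dimension's contribution:
  -A: nom -18.500 → Σnom=-18.500; wc +0.430/-0.430 → slack +0.430/-0.430; half-tol=0.430, Σhalf²=0.184900
  -B: nom -11.570 → Σnom=-30.070; wc +0.380/-0.110 → slack +0.810/-0.540; half-tol=0.245, Σhalf²=0.244925
  -C: nom -32.980 → Σnom=-63.050; wc +0.410/-0.160 → slack +1.220/-0.700; half-tol=0.285, Σhalf²=0.326150
  -D: nom -13.800 → Σnom=-76.850; wc +0.250/-0.250 → slack +1.470/-0.950; half-tol=0.250, Σhalf²=0.388650
  +E: nom +1.260 → Σnom=-75.590; wc +0.270/-0.270 → slack +1.740/-1.220; half-tol=0.270, Σhalf²=0.461550
  +F: nom +39.200 → Σnom=-36.390; wc +0.010/-0.190 → slack +1.750/-1.410; half-tol=0.100, Σhalf²=0.471550
  +G: nom +3.430 → Σnom=-32.960; wc +0.100/-0.360 → slack +1.850/-1.770; half-tol=0.230, Σhalf²=0.524450
  +H: nom +37.000 → Σnom=4.040; wc +0.183/-0.221 → slack +2.033/-1.991; half-tol=0.202, Σhalf²=0.565254
Nominal = 4.040. Worst-case = [4.040 - 1.991, 4.040 + 2.033] = [2.049, 6.073]. RSS = √0.565254 = 0.752.

nominal=4.040 wc=[2.049,6.073] rss=0.752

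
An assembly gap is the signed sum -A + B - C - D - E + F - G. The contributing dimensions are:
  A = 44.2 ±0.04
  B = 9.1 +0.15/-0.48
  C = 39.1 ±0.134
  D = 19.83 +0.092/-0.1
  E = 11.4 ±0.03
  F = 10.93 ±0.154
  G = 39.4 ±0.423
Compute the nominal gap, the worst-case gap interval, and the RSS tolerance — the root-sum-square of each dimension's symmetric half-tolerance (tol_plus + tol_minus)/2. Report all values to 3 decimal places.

nominal=-133.900 wc=[-135.253,-132.869] rss=0.576

Stack each dimension's contribution:
  -A: nom -44.200 → Σnom=-44.200; wc +0.040/-0.040 → slack +0.040/-0.040; half-tol=0.040, Σhalf²=0.001600
  +B: nom +9.100 → Σnom=-35.100; wc +0.150/-0.480 → slack +0.190/-0.520; half-tol=0.315, Σhalf²=0.100825
  -C: nom -39.100 → Σnom=-74.200; wc +0.134/-0.134 → slack +0.324/-0.654; half-tol=0.134, Σhalf²=0.118781
  -D: nom -19.830 → Σnom=-94.030; wc +0.100/-0.092 → slack +0.424/-0.746; half-tol=0.096, Σhalf²=0.127997
  -E: nom -11.400 → Σnom=-105.430; wc +0.030/-0.030 → slack +0.454/-0.776; half-tol=0.030, Σhalf²=0.128897
  +F: nom +10.930 → Σnom=-94.500; wc +0.154/-0.154 → slack +0.608/-0.930; half-tol=0.154, Σhalf²=0.152613
  -G: nom -39.400 → Σnom=-133.900; wc +0.423/-0.423 → slack +1.031/-1.353; half-tol=0.423, Σhalf²=0.331542
Nominal = -133.900. Worst-case = [-133.900 - 1.353, -133.900 + 1.031] = [-135.253, -132.869]. RSS = √0.331542 = 0.576.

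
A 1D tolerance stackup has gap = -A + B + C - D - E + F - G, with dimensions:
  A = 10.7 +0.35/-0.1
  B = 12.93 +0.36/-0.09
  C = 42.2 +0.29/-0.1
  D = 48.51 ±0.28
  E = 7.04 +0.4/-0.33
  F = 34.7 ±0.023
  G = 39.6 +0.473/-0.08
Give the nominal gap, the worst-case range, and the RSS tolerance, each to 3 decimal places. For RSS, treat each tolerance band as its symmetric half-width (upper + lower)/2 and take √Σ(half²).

Stack each dimension's contribution:
  -A: nom -10.700 → Σnom=-10.700; wc +0.100/-0.350 → slack +0.100/-0.350; half-tol=0.225, Σhalf²=0.050625
  +B: nom +12.930 → Σnom=2.230; wc +0.360/-0.090 → slack +0.460/-0.440; half-tol=0.225, Σhalf²=0.101250
  +C: nom +42.200 → Σnom=44.430; wc +0.290/-0.100 → slack +0.750/-0.540; half-tol=0.195, Σhalf²=0.139275
  -D: nom -48.510 → Σnom=-4.080; wc +0.280/-0.280 → slack +1.030/-0.820; half-tol=0.280, Σhalf²=0.217675
  -E: nom -7.040 → Σnom=-11.120; wc +0.330/-0.400 → slack +1.360/-1.220; half-tol=0.365, Σhalf²=0.350900
  +F: nom +34.700 → Σnom=23.580; wc +0.023/-0.023 → slack +1.383/-1.243; half-tol=0.023, Σhalf²=0.351429
  -G: nom -39.600 → Σnom=-16.020; wc +0.080/-0.473 → slack +1.463/-1.716; half-tol=0.276, Σhalf²=0.427881
Nominal = -16.020. Worst-case = [-16.020 - 1.716, -16.020 + 1.463] = [-17.736, -14.557]. RSS = √0.427881 = 0.654.

nominal=-16.020 wc=[-17.736,-14.557] rss=0.654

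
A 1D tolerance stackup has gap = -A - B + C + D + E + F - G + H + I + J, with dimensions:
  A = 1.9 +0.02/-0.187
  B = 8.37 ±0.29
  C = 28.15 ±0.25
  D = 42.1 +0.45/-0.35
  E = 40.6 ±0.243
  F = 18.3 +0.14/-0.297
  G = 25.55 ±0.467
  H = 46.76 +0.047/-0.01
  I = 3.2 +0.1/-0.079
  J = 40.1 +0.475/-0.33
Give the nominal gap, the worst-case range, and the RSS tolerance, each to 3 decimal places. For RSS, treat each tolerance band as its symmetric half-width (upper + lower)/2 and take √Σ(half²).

nominal=183.390 wc=[181.054,186.039] rss=0.902

Stack each dimension's contribution:
  -A: nom -1.900 → Σnom=-1.900; wc +0.187/-0.020 → slack +0.187/-0.020; half-tol=0.103, Σhalf²=0.010712
  -B: nom -8.370 → Σnom=-10.270; wc +0.290/-0.290 → slack +0.477/-0.310; half-tol=0.290, Σhalf²=0.094812
  +C: nom +28.150 → Σnom=17.880; wc +0.250/-0.250 → slack +0.727/-0.560; half-tol=0.250, Σhalf²=0.157312
  +D: nom +42.100 → Σnom=59.980; wc +0.450/-0.350 → slack +1.177/-0.910; half-tol=0.400, Σhalf²=0.317312
  +E: nom +40.600 → Σnom=100.580; wc +0.243/-0.243 → slack +1.420/-1.153; half-tol=0.243, Σhalf²=0.376361
  +F: nom +18.300 → Σnom=118.880; wc +0.140/-0.297 → slack +1.560/-1.450; half-tol=0.218, Σhalf²=0.424104
  -G: nom -25.550 → Σnom=93.330; wc +0.467/-0.467 → slack +2.027/-1.917; half-tol=0.467, Σhalf²=0.642193
  +H: nom +46.760 → Σnom=140.090; wc +0.047/-0.010 → slack +2.074/-1.927; half-tol=0.029, Σhalf²=0.643005
  +I: nom +3.200 → Σnom=143.290; wc +0.100/-0.079 → slack +2.174/-2.006; half-tol=0.089, Σhalf²=0.651015
  +J: nom +40.100 → Σnom=183.390; wc +0.475/-0.330 → slack +2.649/-2.336; half-tol=0.402, Σhalf²=0.813021
Nominal = 183.390. Worst-case = [183.390 - 2.336, 183.390 + 2.649] = [181.054, 186.039]. RSS = √0.813021 = 0.902.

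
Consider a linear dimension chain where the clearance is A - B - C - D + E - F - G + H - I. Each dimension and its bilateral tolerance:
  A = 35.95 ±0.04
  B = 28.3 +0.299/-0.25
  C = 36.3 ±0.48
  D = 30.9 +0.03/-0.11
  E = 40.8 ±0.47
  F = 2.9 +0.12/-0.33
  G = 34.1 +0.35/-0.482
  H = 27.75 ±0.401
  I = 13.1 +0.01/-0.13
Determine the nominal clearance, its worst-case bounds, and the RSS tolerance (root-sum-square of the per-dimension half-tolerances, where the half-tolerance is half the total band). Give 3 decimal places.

nominal=-41.100 wc=[-43.300,-38.407] rss=0.960

Stack each dimension's contribution:
  +A: nom +35.950 → Σnom=35.950; wc +0.040/-0.040 → slack +0.040/-0.040; half-tol=0.040, Σhalf²=0.001600
  -B: nom -28.300 → Σnom=7.650; wc +0.250/-0.299 → slack +0.290/-0.339; half-tol=0.274, Σhalf²=0.076950
  -C: nom -36.300 → Σnom=-28.650; wc +0.480/-0.480 → slack +0.770/-0.819; half-tol=0.480, Σhalf²=0.307350
  -D: nom -30.900 → Σnom=-59.550; wc +0.110/-0.030 → slack +0.880/-0.849; half-tol=0.070, Σhalf²=0.312250
  +E: nom +40.800 → Σnom=-18.750; wc +0.470/-0.470 → slack +1.350/-1.319; half-tol=0.470, Σhalf²=0.533150
  -F: nom -2.900 → Σnom=-21.650; wc +0.330/-0.120 → slack +1.680/-1.439; half-tol=0.225, Σhalf²=0.583775
  -G: nom -34.100 → Σnom=-55.750; wc +0.482/-0.350 → slack +2.162/-1.789; half-tol=0.416, Σhalf²=0.756831
  +H: nom +27.750 → Σnom=-28.000; wc +0.401/-0.401 → slack +2.563/-2.190; half-tol=0.401, Σhalf²=0.917632
  -I: nom -13.100 → Σnom=-41.100; wc +0.130/-0.010 → slack +2.693/-2.200; half-tol=0.070, Σhalf²=0.922532
Nominal = -41.100. Worst-case = [-41.100 - 2.200, -41.100 + 2.693] = [-43.300, -38.407]. RSS = √0.922532 = 0.960.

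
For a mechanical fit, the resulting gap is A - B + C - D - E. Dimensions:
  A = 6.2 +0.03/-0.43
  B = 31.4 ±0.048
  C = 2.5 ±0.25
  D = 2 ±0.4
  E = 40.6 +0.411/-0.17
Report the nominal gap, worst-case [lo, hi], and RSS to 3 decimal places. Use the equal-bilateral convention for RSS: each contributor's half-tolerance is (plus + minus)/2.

Stack each dimension's contribution:
  +A: nom +6.200 → Σnom=6.200; wc +0.030/-0.430 → slack +0.030/-0.430; half-tol=0.230, Σhalf²=0.052900
  -B: nom -31.400 → Σnom=-25.200; wc +0.048/-0.048 → slack +0.078/-0.478; half-tol=0.048, Σhalf²=0.055204
  +C: nom +2.500 → Σnom=-22.700; wc +0.250/-0.250 → slack +0.328/-0.728; half-tol=0.250, Σhalf²=0.117704
  -D: nom -2.000 → Σnom=-24.700; wc +0.400/-0.400 → slack +0.728/-1.128; half-tol=0.400, Σhalf²=0.277704
  -E: nom -40.600 → Σnom=-65.300; wc +0.170/-0.411 → slack +0.898/-1.539; half-tol=0.290, Σhalf²=0.362094
Nominal = -65.300. Worst-case = [-65.300 - 1.539, -65.300 + 0.898] = [-66.839, -64.402]. RSS = √0.362094 = 0.602.

nominal=-65.300 wc=[-66.839,-64.402] rss=0.602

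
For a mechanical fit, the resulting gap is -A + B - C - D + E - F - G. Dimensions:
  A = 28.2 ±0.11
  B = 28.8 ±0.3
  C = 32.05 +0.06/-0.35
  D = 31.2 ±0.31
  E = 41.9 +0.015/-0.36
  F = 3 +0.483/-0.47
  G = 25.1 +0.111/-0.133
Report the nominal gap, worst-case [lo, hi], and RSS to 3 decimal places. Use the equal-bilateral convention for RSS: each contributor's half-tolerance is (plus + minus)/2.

nominal=-48.850 wc=[-50.584,-47.162] rss=0.719

Stack each dimension's contribution:
  -A: nom -28.200 → Σnom=-28.200; wc +0.110/-0.110 → slack +0.110/-0.110; half-tol=0.110, Σhalf²=0.012100
  +B: nom +28.800 → Σnom=0.600; wc +0.300/-0.300 → slack +0.410/-0.410; half-tol=0.300, Σhalf²=0.102100
  -C: nom -32.050 → Σnom=-31.450; wc +0.350/-0.060 → slack +0.760/-0.470; half-tol=0.205, Σhalf²=0.144125
  -D: nom -31.200 → Σnom=-62.650; wc +0.310/-0.310 → slack +1.070/-0.780; half-tol=0.310, Σhalf²=0.240225
  +E: nom +41.900 → Σnom=-20.750; wc +0.015/-0.360 → slack +1.085/-1.140; half-tol=0.188, Σhalf²=0.275381
  -F: nom -3.000 → Σnom=-23.750; wc +0.470/-0.483 → slack +1.555/-1.623; half-tol=0.476, Σhalf²=0.502433
  -G: nom -25.100 → Σnom=-48.850; wc +0.133/-0.111 → slack +1.688/-1.734; half-tol=0.122, Σhalf²=0.517317
Nominal = -48.850. Worst-case = [-48.850 - 1.734, -48.850 + 1.688] = [-50.584, -47.162]. RSS = √0.517317 = 0.719.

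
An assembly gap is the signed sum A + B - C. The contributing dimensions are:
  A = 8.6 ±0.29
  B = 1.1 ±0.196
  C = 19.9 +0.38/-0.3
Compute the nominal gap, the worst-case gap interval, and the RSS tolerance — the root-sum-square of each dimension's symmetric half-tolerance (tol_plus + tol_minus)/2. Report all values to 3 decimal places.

Stack each dimension's contribution:
  +A: nom +8.600 → Σnom=8.600; wc +0.290/-0.290 → slack +0.290/-0.290; half-tol=0.290, Σhalf²=0.084100
  +B: nom +1.100 → Σnom=9.700; wc +0.196/-0.196 → slack +0.486/-0.486; half-tol=0.196, Σhalf²=0.122516
  -C: nom -19.900 → Σnom=-10.200; wc +0.300/-0.380 → slack +0.786/-0.866; half-tol=0.340, Σhalf²=0.238116
Nominal = -10.200. Worst-case = [-10.200 - 0.866, -10.200 + 0.786] = [-11.066, -9.414]. RSS = √0.238116 = 0.488.

nominal=-10.200 wc=[-11.066,-9.414] rss=0.488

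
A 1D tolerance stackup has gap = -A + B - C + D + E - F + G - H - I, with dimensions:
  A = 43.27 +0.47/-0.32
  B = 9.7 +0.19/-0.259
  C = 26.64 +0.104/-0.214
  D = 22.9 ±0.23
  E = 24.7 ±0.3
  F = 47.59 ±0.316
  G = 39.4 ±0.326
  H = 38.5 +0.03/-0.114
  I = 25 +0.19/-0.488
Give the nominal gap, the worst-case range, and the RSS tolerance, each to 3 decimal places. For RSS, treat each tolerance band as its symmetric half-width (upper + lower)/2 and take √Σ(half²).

Stack each dimension's contribution:
  -A: nom -43.270 → Σnom=-43.270; wc +0.320/-0.470 → slack +0.320/-0.470; half-tol=0.395, Σhalf²=0.156025
  +B: nom +9.700 → Σnom=-33.570; wc +0.190/-0.259 → slack +0.510/-0.729; half-tol=0.225, Σhalf²=0.206425
  -C: nom -26.640 → Σnom=-60.210; wc +0.214/-0.104 → slack +0.724/-0.833; half-tol=0.159, Σhalf²=0.231706
  +D: nom +22.900 → Σnom=-37.310; wc +0.230/-0.230 → slack +0.954/-1.063; half-tol=0.230, Σhalf²=0.284606
  +E: nom +24.700 → Σnom=-12.610; wc +0.300/-0.300 → slack +1.254/-1.363; half-tol=0.300, Σhalf²=0.374606
  -F: nom -47.590 → Σnom=-60.200; wc +0.316/-0.316 → slack +1.570/-1.679; half-tol=0.316, Σhalf²=0.474462
  +G: nom +39.400 → Σnom=-20.800; wc +0.326/-0.326 → slack +1.896/-2.005; half-tol=0.326, Σhalf²=0.580738
  -H: nom -38.500 → Σnom=-59.300; wc +0.114/-0.030 → slack +2.010/-2.035; half-tol=0.072, Σhalf²=0.585922
  -I: nom -25.000 → Σnom=-84.300; wc +0.488/-0.190 → slack +2.498/-2.225; half-tol=0.339, Σhalf²=0.700843
Nominal = -84.300. Worst-case = [-84.300 - 2.225, -84.300 + 2.498] = [-86.525, -81.802]. RSS = √0.700843 = 0.837.

nominal=-84.300 wc=[-86.525,-81.802] rss=0.837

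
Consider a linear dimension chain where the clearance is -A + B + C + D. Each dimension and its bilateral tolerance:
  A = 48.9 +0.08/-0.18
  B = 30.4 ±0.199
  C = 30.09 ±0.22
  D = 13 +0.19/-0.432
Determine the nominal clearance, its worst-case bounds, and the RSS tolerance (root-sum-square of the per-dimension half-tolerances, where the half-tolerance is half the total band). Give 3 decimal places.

Stack each dimension's contribution:
  -A: nom -48.900 → Σnom=-48.900; wc +0.180/-0.080 → slack +0.180/-0.080; half-tol=0.130, Σhalf²=0.016900
  +B: nom +30.400 → Σnom=-18.500; wc +0.199/-0.199 → slack +0.379/-0.279; half-tol=0.199, Σhalf²=0.056501
  +C: nom +30.090 → Σnom=11.590; wc +0.220/-0.220 → slack +0.599/-0.499; half-tol=0.220, Σhalf²=0.104901
  +D: nom +13.000 → Σnom=24.590; wc +0.190/-0.432 → slack +0.789/-0.931; half-tol=0.311, Σhalf²=0.201622
Nominal = 24.590. Worst-case = [24.590 - 0.931, 24.590 + 0.789] = [23.659, 25.379]. RSS = √0.201622 = 0.449.

nominal=24.590 wc=[23.659,25.379] rss=0.449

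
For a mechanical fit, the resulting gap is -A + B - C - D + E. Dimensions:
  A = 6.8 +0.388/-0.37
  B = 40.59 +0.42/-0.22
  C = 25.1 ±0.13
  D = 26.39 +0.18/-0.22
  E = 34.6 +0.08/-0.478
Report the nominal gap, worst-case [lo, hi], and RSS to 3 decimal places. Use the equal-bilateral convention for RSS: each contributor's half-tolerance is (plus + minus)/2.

nominal=16.900 wc=[15.504,18.120] rss=0.617

Stack each dimension's contribution:
  -A: nom -6.800 → Σnom=-6.800; wc +0.370/-0.388 → slack +0.370/-0.388; half-tol=0.379, Σhalf²=0.143641
  +B: nom +40.590 → Σnom=33.790; wc +0.420/-0.220 → slack +0.790/-0.608; half-tol=0.320, Σhalf²=0.246041
  -C: nom -25.100 → Σnom=8.690; wc +0.130/-0.130 → slack +0.920/-0.738; half-tol=0.130, Σhalf²=0.262941
  -D: nom -26.390 → Σnom=-17.700; wc +0.220/-0.180 → slack +1.140/-0.918; half-tol=0.200, Σhalf²=0.302941
  +E: nom +34.600 → Σnom=16.900; wc +0.080/-0.478 → slack +1.220/-1.396; half-tol=0.279, Σhalf²=0.380782
Nominal = 16.900. Worst-case = [16.900 - 1.396, 16.900 + 1.220] = [15.504, 18.120]. RSS = √0.380782 = 0.617.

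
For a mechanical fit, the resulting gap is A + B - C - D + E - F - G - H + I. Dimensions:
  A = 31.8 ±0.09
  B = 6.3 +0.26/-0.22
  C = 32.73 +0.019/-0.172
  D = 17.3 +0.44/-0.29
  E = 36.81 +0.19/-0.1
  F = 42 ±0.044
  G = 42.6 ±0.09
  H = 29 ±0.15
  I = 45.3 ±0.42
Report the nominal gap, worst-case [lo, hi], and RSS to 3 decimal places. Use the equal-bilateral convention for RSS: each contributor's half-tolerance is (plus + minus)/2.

Stack each dimension's contribution:
  +A: nom +31.800 → Σnom=31.800; wc +0.090/-0.090 → slack +0.090/-0.090; half-tol=0.090, Σhalf²=0.008100
  +B: nom +6.300 → Σnom=38.100; wc +0.260/-0.220 → slack +0.350/-0.310; half-tol=0.240, Σhalf²=0.065700
  -C: nom -32.730 → Σnom=5.370; wc +0.172/-0.019 → slack +0.522/-0.329; half-tol=0.095, Σhalf²=0.074820
  -D: nom -17.300 → Σnom=-11.930; wc +0.290/-0.440 → slack +0.812/-0.769; half-tol=0.365, Σhalf²=0.208045
  +E: nom +36.810 → Σnom=24.880; wc +0.190/-0.100 → slack +1.002/-0.869; half-tol=0.145, Σhalf²=0.229070
  -F: nom -42.000 → Σnom=-17.120; wc +0.044/-0.044 → slack +1.046/-0.913; half-tol=0.044, Σhalf²=0.231006
  -G: nom -42.600 → Σnom=-59.720; wc +0.090/-0.090 → slack +1.136/-1.003; half-tol=0.090, Σhalf²=0.239106
  -H: nom -29.000 → Σnom=-88.720; wc +0.150/-0.150 → slack +1.286/-1.153; half-tol=0.150, Σhalf²=0.261606
  +I: nom +45.300 → Σnom=-43.420; wc +0.420/-0.420 → slack +1.706/-1.573; half-tol=0.420, Σhalf²=0.438006
Nominal = -43.420. Worst-case = [-43.420 - 1.573, -43.420 + 1.706] = [-44.993, -41.714]. RSS = √0.438006 = 0.662.

nominal=-43.420 wc=[-44.993,-41.714] rss=0.662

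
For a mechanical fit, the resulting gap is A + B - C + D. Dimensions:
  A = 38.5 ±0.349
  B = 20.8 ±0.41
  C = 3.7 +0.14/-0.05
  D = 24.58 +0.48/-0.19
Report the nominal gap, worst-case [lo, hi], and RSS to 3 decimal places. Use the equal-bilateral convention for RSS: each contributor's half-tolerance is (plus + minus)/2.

Stack each dimension's contribution:
  +A: nom +38.500 → Σnom=38.500; wc +0.349/-0.349 → slack +0.349/-0.349; half-tol=0.349, Σhalf²=0.121801
  +B: nom +20.800 → Σnom=59.300; wc +0.410/-0.410 → slack +0.759/-0.759; half-tol=0.410, Σhalf²=0.289901
  -C: nom -3.700 → Σnom=55.600; wc +0.050/-0.140 → slack +0.809/-0.899; half-tol=0.095, Σhalf²=0.298926
  +D: nom +24.580 → Σnom=80.180; wc +0.480/-0.190 → slack +1.289/-1.089; half-tol=0.335, Σhalf²=0.411151
Nominal = 80.180. Worst-case = [80.180 - 1.089, 80.180 + 1.289] = [79.091, 81.469]. RSS = √0.411151 = 0.641.

nominal=80.180 wc=[79.091,81.469] rss=0.641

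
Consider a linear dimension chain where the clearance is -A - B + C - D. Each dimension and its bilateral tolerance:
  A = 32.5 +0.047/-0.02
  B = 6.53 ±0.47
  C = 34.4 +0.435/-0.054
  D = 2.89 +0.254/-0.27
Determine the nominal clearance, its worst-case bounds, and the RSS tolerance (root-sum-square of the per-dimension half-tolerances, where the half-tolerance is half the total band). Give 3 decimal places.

nominal=-7.520 wc=[-8.345,-6.325] rss=0.592

Stack each dimension's contribution:
  -A: nom -32.500 → Σnom=-32.500; wc +0.020/-0.047 → slack +0.020/-0.047; half-tol=0.034, Σhalf²=0.001122
  -B: nom -6.530 → Σnom=-39.030; wc +0.470/-0.470 → slack +0.490/-0.517; half-tol=0.470, Σhalf²=0.222022
  +C: nom +34.400 → Σnom=-4.630; wc +0.435/-0.054 → slack +0.925/-0.571; half-tol=0.244, Σhalf²=0.281802
  -D: nom -2.890 → Σnom=-7.520; wc +0.270/-0.254 → slack +1.195/-0.825; half-tol=0.262, Σhalf²=0.350446
Nominal = -7.520. Worst-case = [-7.520 - 0.825, -7.520 + 1.195] = [-8.345, -6.325]. RSS = √0.350446 = 0.592.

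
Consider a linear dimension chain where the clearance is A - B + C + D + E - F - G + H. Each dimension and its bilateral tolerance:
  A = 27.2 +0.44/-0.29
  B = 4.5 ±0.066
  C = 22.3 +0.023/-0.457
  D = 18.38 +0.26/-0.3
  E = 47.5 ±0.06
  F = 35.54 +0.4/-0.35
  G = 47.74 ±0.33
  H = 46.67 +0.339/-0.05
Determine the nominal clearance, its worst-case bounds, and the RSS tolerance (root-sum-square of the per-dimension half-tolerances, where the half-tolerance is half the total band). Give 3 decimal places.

nominal=74.270 wc=[72.317,76.138] rss=0.751

Stack each dimension's contribution:
  +A: nom +27.200 → Σnom=27.200; wc +0.440/-0.290 → slack +0.440/-0.290; half-tol=0.365, Σhalf²=0.133225
  -B: nom -4.500 → Σnom=22.700; wc +0.066/-0.066 → slack +0.506/-0.356; half-tol=0.066, Σhalf²=0.137581
  +C: nom +22.300 → Σnom=45.000; wc +0.023/-0.457 → slack +0.529/-0.813; half-tol=0.240, Σhalf²=0.195181
  +D: nom +18.380 → Σnom=63.380; wc +0.260/-0.300 → slack +0.789/-1.113; half-tol=0.280, Σhalf²=0.273581
  +E: nom +47.500 → Σnom=110.880; wc +0.060/-0.060 → slack +0.849/-1.173; half-tol=0.060, Σhalf²=0.277181
  -F: nom -35.540 → Σnom=75.340; wc +0.350/-0.400 → slack +1.199/-1.573; half-tol=0.375, Σhalf²=0.417806
  -G: nom -47.740 → Σnom=27.600; wc +0.330/-0.330 → slack +1.529/-1.903; half-tol=0.330, Σhalf²=0.526706
  +H: nom +46.670 → Σnom=74.270; wc +0.339/-0.050 → slack +1.868/-1.953; half-tol=0.195, Σhalf²=0.564536
Nominal = 74.270. Worst-case = [74.270 - 1.953, 74.270 + 1.868] = [72.317, 76.138]. RSS = √0.564536 = 0.751.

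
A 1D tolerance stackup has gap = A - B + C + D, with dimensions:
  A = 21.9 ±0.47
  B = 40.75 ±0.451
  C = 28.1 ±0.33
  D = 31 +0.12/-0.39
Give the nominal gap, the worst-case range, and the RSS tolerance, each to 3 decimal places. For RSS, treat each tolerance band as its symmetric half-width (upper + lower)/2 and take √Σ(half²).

Stack each dimension's contribution:
  +A: nom +21.900 → Σnom=21.900; wc +0.470/-0.470 → slack +0.470/-0.470; half-tol=0.470, Σhalf²=0.220900
  -B: nom -40.750 → Σnom=-18.850; wc +0.451/-0.451 → slack +0.921/-0.921; half-tol=0.451, Σhalf²=0.424301
  +C: nom +28.100 → Σnom=9.250; wc +0.330/-0.330 → slack +1.251/-1.251; half-tol=0.330, Σhalf²=0.533201
  +D: nom +31.000 → Σnom=40.250; wc +0.120/-0.390 → slack +1.371/-1.641; half-tol=0.255, Σhalf²=0.598226
Nominal = 40.250. Worst-case = [40.250 - 1.641, 40.250 + 1.371] = [38.609, 41.621]. RSS = √0.598226 = 0.773.

nominal=40.250 wc=[38.609,41.621] rss=0.773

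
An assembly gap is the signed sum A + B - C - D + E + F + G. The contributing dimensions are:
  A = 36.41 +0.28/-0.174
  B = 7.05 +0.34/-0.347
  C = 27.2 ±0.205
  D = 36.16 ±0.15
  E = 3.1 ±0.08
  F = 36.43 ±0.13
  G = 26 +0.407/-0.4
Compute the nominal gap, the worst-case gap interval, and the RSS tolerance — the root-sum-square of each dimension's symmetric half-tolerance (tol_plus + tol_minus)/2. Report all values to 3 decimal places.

nominal=45.630 wc=[44.144,47.222] rss=0.648

Stack each dimension's contribution:
  +A: nom +36.410 → Σnom=36.410; wc +0.280/-0.174 → slack +0.280/-0.174; half-tol=0.227, Σhalf²=0.051529
  +B: nom +7.050 → Σnom=43.460; wc +0.340/-0.347 → slack +0.620/-0.521; half-tol=0.344, Σhalf²=0.169521
  -C: nom -27.200 → Σnom=16.260; wc +0.205/-0.205 → slack +0.825/-0.726; half-tol=0.205, Σhalf²=0.211546
  -D: nom -36.160 → Σnom=-19.900; wc +0.150/-0.150 → slack +0.975/-0.876; half-tol=0.150, Σhalf²=0.234046
  +E: nom +3.100 → Σnom=-16.800; wc +0.080/-0.080 → slack +1.055/-0.956; half-tol=0.080, Σhalf²=0.240446
  +F: nom +36.430 → Σnom=19.630; wc +0.130/-0.130 → slack +1.185/-1.086; half-tol=0.130, Σhalf²=0.257346
  +G: nom +26.000 → Σnom=45.630; wc +0.407/-0.400 → slack +1.592/-1.486; half-tol=0.403, Σhalf²=0.420158
Nominal = 45.630. Worst-case = [45.630 - 1.486, 45.630 + 1.592] = [44.144, 47.222]. RSS = √0.420158 = 0.648.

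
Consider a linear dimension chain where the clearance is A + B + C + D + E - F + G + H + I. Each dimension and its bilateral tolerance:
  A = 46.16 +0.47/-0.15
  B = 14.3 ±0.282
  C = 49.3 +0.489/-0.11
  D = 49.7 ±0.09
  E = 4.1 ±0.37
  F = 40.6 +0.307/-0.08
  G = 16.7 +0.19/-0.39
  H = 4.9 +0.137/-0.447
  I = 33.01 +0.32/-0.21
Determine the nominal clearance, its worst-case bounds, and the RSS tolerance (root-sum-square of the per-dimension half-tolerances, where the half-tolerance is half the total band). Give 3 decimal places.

Stack each dimension's contribution:
  +A: nom +46.160 → Σnom=46.160; wc +0.470/-0.150 → slack +0.470/-0.150; half-tol=0.310, Σhalf²=0.096100
  +B: nom +14.300 → Σnom=60.460; wc +0.282/-0.282 → slack +0.752/-0.432; half-tol=0.282, Σhalf²=0.175624
  +C: nom +49.300 → Σnom=109.760; wc +0.489/-0.110 → slack +1.241/-0.542; half-tol=0.299, Σhalf²=0.265324
  +D: nom +49.700 → Σnom=159.460; wc +0.090/-0.090 → slack +1.331/-0.632; half-tol=0.090, Σhalf²=0.273424
  +E: nom +4.100 → Σnom=163.560; wc +0.370/-0.370 → slack +1.701/-1.002; half-tol=0.370, Σhalf²=0.410324
  -F: nom -40.600 → Σnom=122.960; wc +0.080/-0.307 → slack +1.781/-1.309; half-tol=0.194, Σhalf²=0.447766
  +G: nom +16.700 → Σnom=139.660; wc +0.190/-0.390 → slack +1.971/-1.699; half-tol=0.290, Σhalf²=0.531867
  +H: nom +4.900 → Σnom=144.560; wc +0.137/-0.447 → slack +2.108/-2.146; half-tol=0.292, Σhalf²=0.617131
  +I: nom +33.010 → Σnom=177.570; wc +0.320/-0.210 → slack +2.428/-2.356; half-tol=0.265, Σhalf²=0.687356
Nominal = 177.570. Worst-case = [177.570 - 2.356, 177.570 + 2.428] = [175.214, 179.998]. RSS = √0.687356 = 0.829.

nominal=177.570 wc=[175.214,179.998] rss=0.829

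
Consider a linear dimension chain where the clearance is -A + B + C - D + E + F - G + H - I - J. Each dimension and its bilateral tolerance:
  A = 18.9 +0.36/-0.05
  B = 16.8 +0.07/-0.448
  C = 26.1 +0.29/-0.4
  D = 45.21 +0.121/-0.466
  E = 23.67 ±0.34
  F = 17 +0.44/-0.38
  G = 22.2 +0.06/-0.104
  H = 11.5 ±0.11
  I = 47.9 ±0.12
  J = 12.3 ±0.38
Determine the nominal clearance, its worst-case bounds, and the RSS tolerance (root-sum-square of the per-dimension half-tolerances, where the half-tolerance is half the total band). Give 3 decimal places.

nominal=-51.440 wc=[-54.159,-49.070] rss=0.881

Stack each dimension's contribution:
  -A: nom -18.900 → Σnom=-18.900; wc +0.050/-0.360 → slack +0.050/-0.360; half-tol=0.205, Σhalf²=0.042025
  +B: nom +16.800 → Σnom=-2.100; wc +0.070/-0.448 → slack +0.120/-0.808; half-tol=0.259, Σhalf²=0.109106
  +C: nom +26.100 → Σnom=24.000; wc +0.290/-0.400 → slack +0.410/-1.208; half-tol=0.345, Σhalf²=0.228131
  -D: nom -45.210 → Σnom=-21.210; wc +0.466/-0.121 → slack +0.876/-1.329; half-tol=0.293, Σhalf²=0.314273
  +E: nom +23.670 → Σnom=2.460; wc +0.340/-0.340 → slack +1.216/-1.669; half-tol=0.340, Σhalf²=0.429873
  +F: nom +17.000 → Σnom=19.460; wc +0.440/-0.380 → slack +1.656/-2.049; half-tol=0.410, Σhalf²=0.597973
  -G: nom -22.200 → Σnom=-2.740; wc +0.104/-0.060 → slack +1.760/-2.109; half-tol=0.082, Σhalf²=0.604697
  +H: nom +11.500 → Σnom=8.760; wc +0.110/-0.110 → slack +1.870/-2.219; half-tol=0.110, Σhalf²=0.616797
  -I: nom -47.900 → Σnom=-39.140; wc +0.120/-0.120 → slack +1.990/-2.339; half-tol=0.120, Σhalf²=0.631197
  -J: nom -12.300 → Σnom=-51.440; wc +0.380/-0.380 → slack +2.370/-2.719; half-tol=0.380, Σhalf²=0.775597
Nominal = -51.440. Worst-case = [-51.440 - 2.719, -51.440 + 2.370] = [-54.159, -49.070]. RSS = √0.775597 = 0.881.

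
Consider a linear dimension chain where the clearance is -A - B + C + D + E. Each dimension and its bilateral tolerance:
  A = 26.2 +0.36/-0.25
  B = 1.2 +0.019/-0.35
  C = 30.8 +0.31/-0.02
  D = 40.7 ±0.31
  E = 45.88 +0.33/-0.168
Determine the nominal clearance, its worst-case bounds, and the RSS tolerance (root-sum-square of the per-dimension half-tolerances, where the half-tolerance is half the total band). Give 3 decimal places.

Stack each dimension's contribution:
  -A: nom -26.200 → Σnom=-26.200; wc +0.250/-0.360 → slack +0.250/-0.360; half-tol=0.305, Σhalf²=0.093025
  -B: nom -1.200 → Σnom=-27.400; wc +0.350/-0.019 → slack +0.600/-0.379; half-tol=0.184, Σhalf²=0.127065
  +C: nom +30.800 → Σnom=3.400; wc +0.310/-0.020 → slack +0.910/-0.399; half-tol=0.165, Σhalf²=0.154290
  +D: nom +40.700 → Σnom=44.100; wc +0.310/-0.310 → slack +1.220/-0.709; half-tol=0.310, Σhalf²=0.250390
  +E: nom +45.880 → Σnom=89.980; wc +0.330/-0.168 → slack +1.550/-0.877; half-tol=0.249, Σhalf²=0.312391
Nominal = 89.980. Worst-case = [89.980 - 0.877, 89.980 + 1.550] = [89.103, 91.530]. RSS = √0.312391 = 0.559.

nominal=89.980 wc=[89.103,91.530] rss=0.559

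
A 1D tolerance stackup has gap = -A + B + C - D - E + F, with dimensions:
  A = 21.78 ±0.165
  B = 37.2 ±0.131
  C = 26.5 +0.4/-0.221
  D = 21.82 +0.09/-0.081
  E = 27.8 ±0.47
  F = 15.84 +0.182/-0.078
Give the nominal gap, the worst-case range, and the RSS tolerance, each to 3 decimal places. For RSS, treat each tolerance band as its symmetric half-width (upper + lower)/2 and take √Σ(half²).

nominal=8.140 wc=[6.985,9.569] rss=0.621

Stack each dimension's contribution:
  -A: nom -21.780 → Σnom=-21.780; wc +0.165/-0.165 → slack +0.165/-0.165; half-tol=0.165, Σhalf²=0.027225
  +B: nom +37.200 → Σnom=15.420; wc +0.131/-0.131 → slack +0.296/-0.296; half-tol=0.131, Σhalf²=0.044386
  +C: nom +26.500 → Σnom=41.920; wc +0.400/-0.221 → slack +0.696/-0.517; half-tol=0.310, Σhalf²=0.140796
  -D: nom -21.820 → Σnom=20.100; wc +0.081/-0.090 → slack +0.777/-0.607; half-tol=0.085, Σhalf²=0.148107
  -E: nom -27.800 → Σnom=-7.700; wc +0.470/-0.470 → slack +1.247/-1.077; half-tol=0.470, Σhalf²=0.369007
  +F: nom +15.840 → Σnom=8.140; wc +0.182/-0.078 → slack +1.429/-1.155; half-tol=0.130, Σhalf²=0.385907
Nominal = 8.140. Worst-case = [8.140 - 1.155, 8.140 + 1.429] = [6.985, 9.569]. RSS = √0.385907 = 0.621.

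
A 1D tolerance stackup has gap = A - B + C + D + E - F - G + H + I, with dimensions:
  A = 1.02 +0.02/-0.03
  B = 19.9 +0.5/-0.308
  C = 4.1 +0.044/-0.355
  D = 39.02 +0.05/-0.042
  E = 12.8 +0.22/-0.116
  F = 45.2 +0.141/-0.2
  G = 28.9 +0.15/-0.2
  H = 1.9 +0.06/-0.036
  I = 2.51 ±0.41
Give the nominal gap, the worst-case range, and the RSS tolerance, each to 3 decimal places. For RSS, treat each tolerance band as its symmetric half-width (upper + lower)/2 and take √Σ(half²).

Stack each dimension's contribution:
  +A: nom +1.020 → Σnom=1.020; wc +0.020/-0.030 → slack +0.020/-0.030; half-tol=0.025, Σhalf²=0.000625
  -B: nom -19.900 → Σnom=-18.880; wc +0.308/-0.500 → slack +0.328/-0.530; half-tol=0.404, Σhalf²=0.163841
  +C: nom +4.100 → Σnom=-14.780; wc +0.044/-0.355 → slack +0.372/-0.885; half-tol=0.199, Σhalf²=0.203641
  +D: nom +39.020 → Σnom=24.240; wc +0.050/-0.042 → slack +0.422/-0.927; half-tol=0.046, Σhalf²=0.205757
  +E: nom +12.800 → Σnom=37.040; wc +0.220/-0.116 → slack +0.642/-1.043; half-tol=0.168, Σhalf²=0.233981
  -F: nom -45.200 → Σnom=-8.160; wc +0.200/-0.141 → slack +0.842/-1.184; half-tol=0.170, Σhalf²=0.263051
  -G: nom -28.900 → Σnom=-37.060; wc +0.200/-0.150 → slack +1.042/-1.334; half-tol=0.175, Σhalf²=0.293677
  +H: nom +1.900 → Σnom=-35.160; wc +0.060/-0.036 → slack +1.102/-1.370; half-tol=0.048, Σhalf²=0.295980
  +I: nom +2.510 → Σnom=-32.650; wc +0.410/-0.410 → slack +1.512/-1.780; half-tol=0.410, Σhalf²=0.464080
Nominal = -32.650. Worst-case = [-32.650 - 1.780, -32.650 + 1.512] = [-34.430, -31.138]. RSS = √0.464080 = 0.681.

nominal=-32.650 wc=[-34.430,-31.138] rss=0.681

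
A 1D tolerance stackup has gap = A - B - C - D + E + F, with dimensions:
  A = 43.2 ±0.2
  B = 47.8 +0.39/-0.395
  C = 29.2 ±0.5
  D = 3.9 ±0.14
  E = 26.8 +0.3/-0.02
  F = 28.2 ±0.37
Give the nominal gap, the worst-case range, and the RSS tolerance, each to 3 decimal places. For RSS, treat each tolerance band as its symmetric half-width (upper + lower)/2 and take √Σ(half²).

nominal=17.300 wc=[15.680,19.205] rss=0.791

Stack each dimension's contribution:
  +A: nom +43.200 → Σnom=43.200; wc +0.200/-0.200 → slack +0.200/-0.200; half-tol=0.200, Σhalf²=0.040000
  -B: nom -47.800 → Σnom=-4.600; wc +0.395/-0.390 → slack +0.595/-0.590; half-tol=0.393, Σhalf²=0.194056
  -C: nom -29.200 → Σnom=-33.800; wc +0.500/-0.500 → slack +1.095/-1.090; half-tol=0.500, Σhalf²=0.444056
  -D: nom -3.900 → Σnom=-37.700; wc +0.140/-0.140 → slack +1.235/-1.230; half-tol=0.140, Σhalf²=0.463656
  +E: nom +26.800 → Σnom=-10.900; wc +0.300/-0.020 → slack +1.535/-1.250; half-tol=0.160, Σhalf²=0.489256
  +F: nom +28.200 → Σnom=17.300; wc +0.370/-0.370 → slack +1.905/-1.620; half-tol=0.370, Σhalf²=0.626156
Nominal = 17.300. Worst-case = [17.300 - 1.620, 17.300 + 1.905] = [15.680, 19.205]. RSS = √0.626156 = 0.791.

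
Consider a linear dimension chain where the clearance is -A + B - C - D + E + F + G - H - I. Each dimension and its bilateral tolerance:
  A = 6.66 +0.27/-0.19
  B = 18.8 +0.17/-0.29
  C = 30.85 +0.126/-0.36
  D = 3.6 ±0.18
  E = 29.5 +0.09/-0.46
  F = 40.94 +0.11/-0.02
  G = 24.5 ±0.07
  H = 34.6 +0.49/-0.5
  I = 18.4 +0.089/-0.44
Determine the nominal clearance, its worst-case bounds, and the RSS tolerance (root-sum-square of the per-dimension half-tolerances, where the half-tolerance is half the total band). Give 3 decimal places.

nominal=19.630 wc=[17.635,21.740] rss=0.773

Stack each dimension's contribution:
  -A: nom -6.660 → Σnom=-6.660; wc +0.190/-0.270 → slack +0.190/-0.270; half-tol=0.230, Σhalf²=0.052900
  +B: nom +18.800 → Σnom=12.140; wc +0.170/-0.290 → slack +0.360/-0.560; half-tol=0.230, Σhalf²=0.105800
  -C: nom -30.850 → Σnom=-18.710; wc +0.360/-0.126 → slack +0.720/-0.686; half-tol=0.243, Σhalf²=0.164849
  -D: nom -3.600 → Σnom=-22.310; wc +0.180/-0.180 → slack +0.900/-0.866; half-tol=0.180, Σhalf²=0.197249
  +E: nom +29.500 → Σnom=7.190; wc +0.090/-0.460 → slack +0.990/-1.326; half-tol=0.275, Σhalf²=0.272874
  +F: nom +40.940 → Σnom=48.130; wc +0.110/-0.020 → slack +1.100/-1.346; half-tol=0.065, Σhalf²=0.277099
  +G: nom +24.500 → Σnom=72.630; wc +0.070/-0.070 → slack +1.170/-1.416; half-tol=0.070, Σhalf²=0.281999
  -H: nom -34.600 → Σnom=38.030; wc +0.500/-0.490 → slack +1.670/-1.906; half-tol=0.495, Σhalf²=0.527024
  -I: nom -18.400 → Σnom=19.630; wc +0.440/-0.089 → slack +2.110/-1.995; half-tol=0.265, Σhalf²=0.596984
Nominal = 19.630. Worst-case = [19.630 - 1.995, 19.630 + 2.110] = [17.635, 21.740]. RSS = √0.596984 = 0.773.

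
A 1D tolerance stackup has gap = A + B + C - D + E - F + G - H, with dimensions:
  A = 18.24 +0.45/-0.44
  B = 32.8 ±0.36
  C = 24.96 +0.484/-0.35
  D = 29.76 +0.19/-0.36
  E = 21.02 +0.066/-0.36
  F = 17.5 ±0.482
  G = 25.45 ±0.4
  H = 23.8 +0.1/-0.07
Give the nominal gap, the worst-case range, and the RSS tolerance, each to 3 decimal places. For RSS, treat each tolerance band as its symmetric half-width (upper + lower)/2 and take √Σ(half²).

Stack each dimension's contribution:
  +A: nom +18.240 → Σnom=18.240; wc +0.450/-0.440 → slack +0.450/-0.440; half-tol=0.445, Σhalf²=0.198025
  +B: nom +32.800 → Σnom=51.040; wc +0.360/-0.360 → slack +0.810/-0.800; half-tol=0.360, Σhalf²=0.327625
  +C: nom +24.960 → Σnom=76.000; wc +0.484/-0.350 → slack +1.294/-1.150; half-tol=0.417, Σhalf²=0.501514
  -D: nom -29.760 → Σnom=46.240; wc +0.360/-0.190 → slack +1.654/-1.340; half-tol=0.275, Σhalf²=0.577139
  +E: nom +21.020 → Σnom=67.260; wc +0.066/-0.360 → slack +1.720/-1.700; half-tol=0.213, Σhalf²=0.622508
  -F: nom -17.500 → Σnom=49.760; wc +0.482/-0.482 → slack +2.202/-2.182; half-tol=0.482, Σhalf²=0.854832
  +G: nom +25.450 → Σnom=75.210; wc +0.400/-0.400 → slack +2.602/-2.582; half-tol=0.400, Σhalf²=1.014832
  -H: nom -23.800 → Σnom=51.410; wc +0.070/-0.100 → slack +2.672/-2.682; half-tol=0.085, Σhalf²=1.022057
Nominal = 51.410. Worst-case = [51.410 - 2.682, 51.410 + 2.672] = [48.728, 54.082]. RSS = √1.022057 = 1.011.

nominal=51.410 wc=[48.728,54.082] rss=1.011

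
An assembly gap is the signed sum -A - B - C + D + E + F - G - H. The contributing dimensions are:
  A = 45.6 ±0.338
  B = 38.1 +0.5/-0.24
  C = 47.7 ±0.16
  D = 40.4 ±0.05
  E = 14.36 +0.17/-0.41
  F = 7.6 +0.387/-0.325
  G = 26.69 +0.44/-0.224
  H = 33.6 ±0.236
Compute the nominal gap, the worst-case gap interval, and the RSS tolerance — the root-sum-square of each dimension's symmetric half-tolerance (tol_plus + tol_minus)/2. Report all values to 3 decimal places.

nominal=-129.330 wc=[-131.789,-127.525] rss=0.810

Stack each dimension's contribution:
  -A: nom -45.600 → Σnom=-45.600; wc +0.338/-0.338 → slack +0.338/-0.338; half-tol=0.338, Σhalf²=0.114244
  -B: nom -38.100 → Σnom=-83.700; wc +0.240/-0.500 → slack +0.578/-0.838; half-tol=0.370, Σhalf²=0.251144
  -C: nom -47.700 → Σnom=-131.400; wc +0.160/-0.160 → slack +0.738/-0.998; half-tol=0.160, Σhalf²=0.276744
  +D: nom +40.400 → Σnom=-91.000; wc +0.050/-0.050 → slack +0.788/-1.048; half-tol=0.050, Σhalf²=0.279244
  +E: nom +14.360 → Σnom=-76.640; wc +0.170/-0.410 → slack +0.958/-1.458; half-tol=0.290, Σhalf²=0.363344
  +F: nom +7.600 → Σnom=-69.040; wc +0.387/-0.325 → slack +1.345/-1.783; half-tol=0.356, Σhalf²=0.490080
  -G: nom -26.690 → Σnom=-95.730; wc +0.224/-0.440 → slack +1.569/-2.223; half-tol=0.332, Σhalf²=0.600304
  -H: nom -33.600 → Σnom=-129.330; wc +0.236/-0.236 → slack +1.805/-2.459; half-tol=0.236, Σhalf²=0.656000
Nominal = -129.330. Worst-case = [-129.330 - 2.459, -129.330 + 1.805] = [-131.789, -127.525]. RSS = √0.656000 = 0.810.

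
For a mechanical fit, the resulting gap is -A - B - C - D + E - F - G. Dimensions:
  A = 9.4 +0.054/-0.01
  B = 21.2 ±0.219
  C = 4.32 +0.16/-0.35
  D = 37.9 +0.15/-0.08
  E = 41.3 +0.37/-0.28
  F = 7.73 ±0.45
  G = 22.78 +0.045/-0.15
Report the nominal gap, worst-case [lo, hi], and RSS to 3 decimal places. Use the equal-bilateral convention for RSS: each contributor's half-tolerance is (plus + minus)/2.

nominal=-62.030 wc=[-63.388,-60.401] rss=0.667

Stack each dimension's contribution:
  -A: nom -9.400 → Σnom=-9.400; wc +0.010/-0.054 → slack +0.010/-0.054; half-tol=0.032, Σhalf²=0.001024
  -B: nom -21.200 → Σnom=-30.600; wc +0.219/-0.219 → slack +0.229/-0.273; half-tol=0.219, Σhalf²=0.048985
  -C: nom -4.320 → Σnom=-34.920; wc +0.350/-0.160 → slack +0.579/-0.433; half-tol=0.255, Σhalf²=0.114010
  -D: nom -37.900 → Σnom=-72.820; wc +0.080/-0.150 → slack +0.659/-0.583; half-tol=0.115, Σhalf²=0.127235
  +E: nom +41.300 → Σnom=-31.520; wc +0.370/-0.280 → slack +1.029/-0.863; half-tol=0.325, Σhalf²=0.232860
  -F: nom -7.730 → Σnom=-39.250; wc +0.450/-0.450 → slack +1.479/-1.313; half-tol=0.450, Σhalf²=0.435360
  -G: nom -22.780 → Σnom=-62.030; wc +0.150/-0.045 → slack +1.629/-1.358; half-tol=0.098, Σhalf²=0.444866
Nominal = -62.030. Worst-case = [-62.030 - 1.358, -62.030 + 1.629] = [-63.388, -60.401]. RSS = √0.444866 = 0.667.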